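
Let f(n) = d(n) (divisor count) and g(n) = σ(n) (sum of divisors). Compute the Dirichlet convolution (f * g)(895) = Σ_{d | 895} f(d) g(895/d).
(d * σ)(895) = 1456

Divisors of 895: [1, 5, 179, 895]. For each d | 895:
  d = 1: d(1) · σ(895/1) = 1 · 1080 = 1080
  d = 5: d(5) · σ(895/5) = 2 · 180 = 360
  d = 179: d(179) · σ(895/179) = 2 · 6 = 12
  d = 895: d(895) · σ(895/895) = 4 · 1 = 4
Summing: (d * σ)(895) = 1080 + 360 + 12 + 4 = 1456.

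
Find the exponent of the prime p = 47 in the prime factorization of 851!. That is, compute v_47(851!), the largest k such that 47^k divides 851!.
v_47(851!) = 18

Legendre's formula: v_p(n!) = Σ_{k ≥ 1} ⌊n / p^k⌋. For p = 47, n = 851, the terms are:
  ⌊851/47^1⌋ = ⌊851/47⌋ = 18
(the next term ⌊851/47^2⌋ = 0, terminating the sum). Summing: v_47(851!) = 18 = 18.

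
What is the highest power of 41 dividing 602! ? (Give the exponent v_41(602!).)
v_41(602!) = 14

Legendre's formula: v_p(n!) = Σ_{k ≥ 1} ⌊n / p^k⌋. For p = 41, n = 602, the terms are:
  ⌊602/41^1⌋ = ⌊602/41⌋ = 14
(the next term ⌊602/41^2⌋ = 0, terminating the sum). Summing: v_41(602!) = 14 = 14.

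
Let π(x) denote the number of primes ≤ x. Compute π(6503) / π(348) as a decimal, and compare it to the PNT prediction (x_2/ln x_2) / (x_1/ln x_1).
π(6503)/π(348) = 842/69 ≈ 12.2029;  PNT prediction ≈ 12.4554.

π(348) = 69 and π(6503) = 842, so π(6503)/π(348) ≈ 12.2029. The PNT-predicted ratio is (6503/ln(6503)) / (348/ln(348)) ≈ 12.4554. The two agree to within a few percent, as expected.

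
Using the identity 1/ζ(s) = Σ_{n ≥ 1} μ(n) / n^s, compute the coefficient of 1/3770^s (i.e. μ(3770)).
μ(3770) = 1

Factor n = 3770 = 2 · 5 · 13 · 29. μ(n) = 0 if any exponent ≥ 2 (not squarefree); otherwise μ(n) = (−1)^{ω(n)} where ω(n) is the number of distinct prime factors. Applying: μ(3770) = 1.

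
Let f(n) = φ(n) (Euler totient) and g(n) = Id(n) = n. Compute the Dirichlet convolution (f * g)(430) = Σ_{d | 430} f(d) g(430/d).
(φ * Id)(430) = 2295

Divisors of 430: [1, 2, 5, 10, 43, 86, 215, 430]. For each d | 430:
  d = 1: φ(1) · Id(430/1) = 1 · 430 = 430
  d = 2: φ(2) · Id(430/2) = 1 · 215 = 215
  d = 5: φ(5) · Id(430/5) = 4 · 86 = 344
  d = 10: φ(10) · Id(430/10) = 4 · 43 = 172
  d = 43: φ(43) · Id(430/43) = 42 · 10 = 420
  d = 86: φ(86) · Id(430/86) = 42 · 5 = 210
  d = 215: φ(215) · Id(430/215) = 168 · 2 = 336
  d = 430: φ(430) · Id(430/430) = 168 · 1 = 168
Summing: (φ * Id)(430) = 430 + 215 + 344 + 172 + 420 + 210 + 336 + 168 = 2295.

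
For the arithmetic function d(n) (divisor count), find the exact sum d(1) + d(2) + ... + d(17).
Σ_{n ≤ 17} d(n) = 52

Compute d(n) for each 1 ≤ n ≤ 17: d(1) = 1, d(2) = 2, d(3) = 2, d(4) = 3, d(5) = 2, d(6) = 4, d(7) = 2, d(8) = 4, d(9) = 3, d(10) = 4, d(11) = 2, d(12) = 6, d(13) = 2, d(14) = 4, d(15) = 4, d(16) = 5, d(17) = 2. Summing all 17 values: 52. (Dirichlet's divisor formula: Σ_{n ≤ x} d(n) = x ln(x) + (2γ − 1) x + O(√x). For x = 17, the asymptotic estimate is ≈ 50.79.)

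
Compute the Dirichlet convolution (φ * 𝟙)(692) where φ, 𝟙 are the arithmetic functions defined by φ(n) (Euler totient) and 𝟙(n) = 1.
(φ * 𝟙)(692) = 692

Divisors of 692: [1, 2, 4, 173, 346, 692]. For each d | 692:
  d = 1: φ(1) · 𝟙(692/1) = 1 · 1 = 1
  d = 2: φ(2) · 𝟙(692/2) = 1 · 1 = 1
  d = 4: φ(4) · 𝟙(692/4) = 2 · 1 = 2
  d = 173: φ(173) · 𝟙(692/173) = 172 · 1 = 172
  d = 346: φ(346) · 𝟙(692/346) = 172 · 1 = 172
  d = 692: φ(692) · 𝟙(692/692) = 344 · 1 = 344
Summing: (φ * 𝟙)(692) = 1 + 1 + 2 + 172 + 172 + 344 = 692.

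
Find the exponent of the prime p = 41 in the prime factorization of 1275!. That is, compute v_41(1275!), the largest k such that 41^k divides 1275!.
v_41(1275!) = 31

Legendre's formula: v_p(n!) = Σ_{k ≥ 1} ⌊n / p^k⌋. For p = 41, n = 1275, the terms are:
  ⌊1275/41^1⌋ = ⌊1275/41⌋ = 31
(the next term ⌊1275/41^2⌋ = 0, terminating the sum). Summing: v_41(1275!) = 31 = 31.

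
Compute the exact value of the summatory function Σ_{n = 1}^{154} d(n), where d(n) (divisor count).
Σ_{n ≤ 154} d(n) = 804

Compute d(n) for each 1 ≤ n ≤ 154: d(1) = 1, d(2) = 2, d(3) = 2, d(4) = 3, d(5) = 2, d(6) = 4, d(7) = 2, d(8) = 4, d(9) = 3, d(10) = 4, d(11) = 2, d(12) = 6, d(13) = 2, d(14) = 4, d(15) = 4, d(16) = 5, d(17) = 2, d(18) = 6, d(19) = 2, d(20) = 6, d(21) = 4, d(22) = 4, d(23) = 2, d(24) = 8, d(25) = 3, d(26) = 4, d(27) = 4, d(28) = 6, d(29) = 2, d(30) = 8, d(31) = 2, d(32) = 6, d(33) = 4, d(34) = 4, d(35) = 4, d(36) = 9, d(37) = 2, d(38) = 4, d(39) = 4, d(40) = 8, d(41) = 2, d(42) = 8, d(43) = 2, d(44) = 6, d(45) = 6, d(46) = 4, d(47) = 2, d(48) = 10, d(49) = 3, d(50) = 6, d(51) = 4, d(52) = 6, d(53) = 2, d(54) = 8, d(55) = 4, d(56) = 8, d(57) = 4, d(58) = 4, d(59) = 2, d(60) = 12, d(61) = 2, d(62) = 4, d(63) = 6, d(64) = 7, d(65) = 4, d(66) = 8, d(67) = 2, d(68) = 6, d(69) = 4, d(70) = 8, d(71) = 2, d(72) = 12, d(73) = 2, d(74) = 4, d(75) = 6, d(76) = 6, d(77) = 4, d(78) = 8, d(79) = 2, d(80) = 10, d(81) = 5, d(82) = 4, d(83) = 2, d(84) = 12, d(85) = 4, d(86) = 4, d(87) = 4, d(88) = 8, d(89) = 2, d(90) = 12, d(91) = 4, d(92) = 6, d(93) = 4, d(94) = 4, d(95) = 4, d(96) = 12, d(97) = 2, d(98) = 6, d(99) = 6, d(100) = 9, d(101) = 2, d(102) = 8, d(103) = 2, d(104) = 8, d(105) = 8, d(106) = 4, d(107) = 2, d(108) = 12, d(109) = 2, d(110) = 8, d(111) = 4, d(112) = 10, d(113) = 2, d(114) = 8, d(115) = 4, d(116) = 6, d(117) = 6, d(118) = 4, d(119) = 4, d(120) = 16, d(121) = 3, d(122) = 4, d(123) = 4, d(124) = 6, d(125) = 4, d(126) = 12, d(127) = 2, d(128) = 8, d(129) = 4, d(130) = 8, d(131) = 2, d(132) = 12, d(133) = 4, d(134) = 4, d(135) = 8, d(136) = 8, d(137) = 2, d(138) = 8, d(139) = 2, d(140) = 12, d(141) = 4, d(142) = 4, d(143) = 4, d(144) = 15, d(145) = 4, d(146) = 4, d(147) = 6, d(148) = 6, d(149) = 2, d(150) = 12, d(151) = 2, d(152) = 8, d(153) = 6, d(154) = 8. Summing all 154 values: 804. (Dirichlet's divisor formula: Σ_{n ≤ x} d(n) = x ln(x) + (2γ − 1) x + O(√x). For x = 154, the asymptotic estimate is ≈ 799.47.)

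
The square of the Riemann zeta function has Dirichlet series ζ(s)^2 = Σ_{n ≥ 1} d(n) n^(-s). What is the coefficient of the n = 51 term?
d(51) = 4

ζ(s)^2 = (Σ 1/m^s)(Σ 1/k^s). The coefficient of 1/n^s in the product is the number of ordered pairs (m, k) with mk = n, which equals d(n). For n = 51, divisors are [1, 3, 17, 51], so d(51) = 4.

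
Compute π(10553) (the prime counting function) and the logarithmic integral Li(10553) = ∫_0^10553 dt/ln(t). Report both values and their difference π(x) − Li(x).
π(10553) = 1288;  Li(10553) ≈ 1306.00;  π(x) − Li(x) ≈ -18.00.

Direct count of primes ≤ 10553 gives π(10553) = 1288. Numerical evaluation of the logarithmic integral gives Li(10553) ≈ 1306.00. The difference π(x) − Li(x) ≈ -18.00 is typically negative for small/moderate x (Li(x) overestimates), though Littlewood's theorem shows this sign changes infinitely often.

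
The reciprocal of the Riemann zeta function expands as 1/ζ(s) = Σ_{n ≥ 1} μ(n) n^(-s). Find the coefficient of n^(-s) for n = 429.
μ(429) = -1

Factor n = 429 = 3 · 11 · 13. μ(n) = 0 if any exponent ≥ 2 (not squarefree); otherwise μ(n) = (−1)^{ω(n)} where ω(n) is the number of distinct prime factors. Applying: μ(429) = -1.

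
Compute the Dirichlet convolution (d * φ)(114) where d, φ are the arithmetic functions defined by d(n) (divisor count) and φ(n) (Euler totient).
(d * φ)(114) = 240

Divisors of 114: [1, 2, 3, 6, 19, 38, 57, 114]. For each d | 114:
  d = 1: d(1) · φ(114/1) = 1 · 36 = 36
  d = 2: d(2) · φ(114/2) = 2 · 36 = 72
  d = 3: d(3) · φ(114/3) = 2 · 18 = 36
  d = 6: d(6) · φ(114/6) = 4 · 18 = 72
  d = 19: d(19) · φ(114/19) = 2 · 2 = 4
  d = 38: d(38) · φ(114/38) = 4 · 2 = 8
  d = 57: d(57) · φ(114/57) = 4 · 1 = 4
  d = 114: d(114) · φ(114/114) = 8 · 1 = 8
Summing: (d * φ)(114) = 36 + 72 + 36 + 72 + 4 + 8 + 4 + 8 = 240.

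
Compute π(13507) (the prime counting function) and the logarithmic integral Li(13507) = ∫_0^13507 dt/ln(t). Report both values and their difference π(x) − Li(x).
π(13507) = 1600;  Li(13507) ≈ 1620.52;  π(x) − Li(x) ≈ -20.52.

Direct count of primes ≤ 13507 gives π(13507) = 1600. Numerical evaluation of the logarithmic integral gives Li(13507) ≈ 1620.52. The difference π(x) − Li(x) ≈ -20.52 is typically negative for small/moderate x (Li(x) overestimates), though Littlewood's theorem shows this sign changes infinitely often.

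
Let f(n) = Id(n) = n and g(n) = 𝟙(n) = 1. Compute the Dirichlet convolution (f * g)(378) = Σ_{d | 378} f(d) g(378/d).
(Id * 𝟙)(378) = 960

Divisors of 378: [1, 2, 3, 6, 7, 9, 14, 18, 21, 27, 42, 54, 63, 126, 189, 378]. For each d | 378:
  d = 1: Id(1) · 𝟙(378/1) = 1 · 1 = 1
  d = 2: Id(2) · 𝟙(378/2) = 2 · 1 = 2
  d = 3: Id(3) · 𝟙(378/3) = 3 · 1 = 3
  d = 6: Id(6) · 𝟙(378/6) = 6 · 1 = 6
  d = 7: Id(7) · 𝟙(378/7) = 7 · 1 = 7
  d = 9: Id(9) · 𝟙(378/9) = 9 · 1 = 9
  d = 14: Id(14) · 𝟙(378/14) = 14 · 1 = 14
  d = 18: Id(18) · 𝟙(378/18) = 18 · 1 = 18
  d = 21: Id(21) · 𝟙(378/21) = 21 · 1 = 21
  d = 27: Id(27) · 𝟙(378/27) = 27 · 1 = 27
  d = 42: Id(42) · 𝟙(378/42) = 42 · 1 = 42
  d = 54: Id(54) · 𝟙(378/54) = 54 · 1 = 54
  d = 63: Id(63) · 𝟙(378/63) = 63 · 1 = 63
  d = 126: Id(126) · 𝟙(378/126) = 126 · 1 = 126
  d = 189: Id(189) · 𝟙(378/189) = 189 · 1 = 189
  d = 378: Id(378) · 𝟙(378/378) = 378 · 1 = 378
Summing: (Id * 𝟙)(378) = 1 + 2 + 3 + 6 + 7 + 9 + 14 + 18 + 21 + 27 + 42 + 54 + 63 + 126 + 189 + 378 = 960.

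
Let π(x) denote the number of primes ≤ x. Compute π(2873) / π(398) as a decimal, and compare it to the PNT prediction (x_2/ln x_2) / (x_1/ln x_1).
π(2873)/π(398) = 416/78 ≈ 5.3333;  PNT prediction ≈ 5.4267.

π(398) = 78 and π(2873) = 416, so π(2873)/π(398) ≈ 5.3333. The PNT-predicted ratio is (2873/ln(2873)) / (398/ln(398)) ≈ 5.4267. The two agree to within a few percent, as expected.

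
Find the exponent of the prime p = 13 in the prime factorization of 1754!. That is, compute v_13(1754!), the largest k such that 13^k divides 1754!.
v_13(1754!) = 144

Legendre's formula: v_p(n!) = Σ_{k ≥ 1} ⌊n / p^k⌋. For p = 13, n = 1754, the terms are:
  ⌊1754/13^1⌋ = ⌊1754/13⌋ = 134
  ⌊1754/13^2⌋ = ⌊1754/169⌋ = 10
(the next term ⌊1754/13^3⌋ = 0, terminating the sum). Summing: v_13(1754!) = 134 + 10 = 144.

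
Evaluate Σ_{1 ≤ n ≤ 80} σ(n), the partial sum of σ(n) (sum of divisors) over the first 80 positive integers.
Σ_{n ≤ 80} σ(n) = 5314

Compute σ(n) for each 1 ≤ n ≤ 80: σ(1) = 1, σ(2) = 3, σ(3) = 4, σ(4) = 7, σ(5) = 6, σ(6) = 12, σ(7) = 8, σ(8) = 15, σ(9) = 13, σ(10) = 18, σ(11) = 12, σ(12) = 28, σ(13) = 14, σ(14) = 24, σ(15) = 24, σ(16) = 31, σ(17) = 18, σ(18) = 39, σ(19) = 20, σ(20) = 42, σ(21) = 32, σ(22) = 36, σ(23) = 24, σ(24) = 60, σ(25) = 31, σ(26) = 42, σ(27) = 40, σ(28) = 56, σ(29) = 30, σ(30) = 72, σ(31) = 32, σ(32) = 63, σ(33) = 48, σ(34) = 54, σ(35) = 48, σ(36) = 91, σ(37) = 38, σ(38) = 60, σ(39) = 56, σ(40) = 90, σ(41) = 42, σ(42) = 96, σ(43) = 44, σ(44) = 84, σ(45) = 78, σ(46) = 72, σ(47) = 48, σ(48) = 124, σ(49) = 57, σ(50) = 93, σ(51) = 72, σ(52) = 98, σ(53) = 54, σ(54) = 120, σ(55) = 72, σ(56) = 120, σ(57) = 80, σ(58) = 90, σ(59) = 60, σ(60) = 168, σ(61) = 62, σ(62) = 96, σ(63) = 104, σ(64) = 127, σ(65) = 84, σ(66) = 144, σ(67) = 68, σ(68) = 126, σ(69) = 96, σ(70) = 144, σ(71) = 72, σ(72) = 195, σ(73) = 74, σ(74) = 114, σ(75) = 124, σ(76) = 140, σ(77) = 96, σ(78) = 168, σ(79) = 80, σ(80) = 186. Summing all 80 values: 5314. (Average order: Σ_{n ≤ x} σ(n) ~ (π²/12) x². For x = 80, (π²/12)·80² ≈ 5263.79.)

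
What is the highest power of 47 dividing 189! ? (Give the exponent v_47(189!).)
v_47(189!) = 4

Legendre's formula: v_p(n!) = Σ_{k ≥ 1} ⌊n / p^k⌋. For p = 47, n = 189, the terms are:
  ⌊189/47^1⌋ = ⌊189/47⌋ = 4
(the next term ⌊189/47^2⌋ = 0, terminating the sum). Summing: v_47(189!) = 4 = 4.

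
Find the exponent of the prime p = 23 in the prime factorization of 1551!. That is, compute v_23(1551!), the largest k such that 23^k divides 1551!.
v_23(1551!) = 69

Legendre's formula: v_p(n!) = Σ_{k ≥ 1} ⌊n / p^k⌋. For p = 23, n = 1551, the terms are:
  ⌊1551/23^1⌋ = ⌊1551/23⌋ = 67
  ⌊1551/23^2⌋ = ⌊1551/529⌋ = 2
(the next term ⌊1551/23^3⌋ = 0, terminating the sum). Summing: v_23(1551!) = 67 + 2 = 69.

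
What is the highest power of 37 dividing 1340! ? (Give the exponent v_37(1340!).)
v_37(1340!) = 36

Legendre's formula: v_p(n!) = Σ_{k ≥ 1} ⌊n / p^k⌋. For p = 37, n = 1340, the terms are:
  ⌊1340/37^1⌋ = ⌊1340/37⌋ = 36
(the next term ⌊1340/37^2⌋ = 0, terminating the sum). Summing: v_37(1340!) = 36 = 36.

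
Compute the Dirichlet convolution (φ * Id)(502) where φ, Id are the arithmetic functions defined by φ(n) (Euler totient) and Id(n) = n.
(φ * Id)(502) = 1503

Divisors of 502: [1, 2, 251, 502]. For each d | 502:
  d = 1: φ(1) · Id(502/1) = 1 · 502 = 502
  d = 2: φ(2) · Id(502/2) = 1 · 251 = 251
  d = 251: φ(251) · Id(502/251) = 250 · 2 = 500
  d = 502: φ(502) · Id(502/502) = 250 · 1 = 250
Summing: (φ * Id)(502) = 502 + 251 + 500 + 250 = 1503.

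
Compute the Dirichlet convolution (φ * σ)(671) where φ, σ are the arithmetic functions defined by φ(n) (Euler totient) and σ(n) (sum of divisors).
(φ * σ)(671) = 2684

Divisors of 671: [1, 11, 61, 671]. For each d | 671:
  d = 1: φ(1) · σ(671/1) = 1 · 744 = 744
  d = 11: φ(11) · σ(671/11) = 10 · 62 = 620
  d = 61: φ(61) · σ(671/61) = 60 · 12 = 720
  d = 671: φ(671) · σ(671/671) = 600 · 1 = 600
Summing: (φ * σ)(671) = 744 + 620 + 720 + 600 = 2684.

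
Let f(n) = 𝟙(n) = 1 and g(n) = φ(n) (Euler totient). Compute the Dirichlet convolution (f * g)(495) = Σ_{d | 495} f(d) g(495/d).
(𝟙 * φ)(495) = 495

Divisors of 495: [1, 3, 5, 9, 11, 15, 33, 45, 55, 99, 165, 495]. For each d | 495:
  d = 1: 𝟙(1) · φ(495/1) = 1 · 240 = 240
  d = 3: 𝟙(3) · φ(495/3) = 1 · 80 = 80
  d = 5: 𝟙(5) · φ(495/5) = 1 · 60 = 60
  d = 9: 𝟙(9) · φ(495/9) = 1 · 40 = 40
  d = 11: 𝟙(11) · φ(495/11) = 1 · 24 = 24
  d = 15: 𝟙(15) · φ(495/15) = 1 · 20 = 20
  d = 33: 𝟙(33) · φ(495/33) = 1 · 8 = 8
  d = 45: 𝟙(45) · φ(495/45) = 1 · 10 = 10
  d = 55: 𝟙(55) · φ(495/55) = 1 · 6 = 6
  d = 99: 𝟙(99) · φ(495/99) = 1 · 4 = 4
  d = 165: 𝟙(165) · φ(495/165) = 1 · 2 = 2
  d = 495: 𝟙(495) · φ(495/495) = 1 · 1 = 1
Summing: (𝟙 * φ)(495) = 240 + 80 + 60 + 40 + 24 + 20 + 8 + 10 + 6 + 4 + 2 + 1 = 495.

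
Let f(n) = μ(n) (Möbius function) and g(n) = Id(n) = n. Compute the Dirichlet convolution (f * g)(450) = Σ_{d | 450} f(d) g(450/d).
(μ * Id)(450) = 120

Divisors of 450: [1, 2, 3, 5, 6, 9, 10, 15, 18, 25, 30, 45, 50, 75, 90, 150, 225, 450]. For each d | 450:
  d = 1: μ(1) · Id(450/1) = 1 · 450 = 450
  d = 2: μ(2) · Id(450/2) = -1 · 225 = -225
  d = 3: μ(3) · Id(450/3) = -1 · 150 = -150
  d = 5: μ(5) · Id(450/5) = -1 · 90 = -90
  d = 6: μ(6) · Id(450/6) = 1 · 75 = 75
  d = 9: μ(9) · Id(450/9) = 0 · 50 = 0
  d = 10: μ(10) · Id(450/10) = 1 · 45 = 45
  d = 15: μ(15) · Id(450/15) = 1 · 30 = 30
  d = 18: μ(18) · Id(450/18) = 0 · 25 = 0
  d = 25: μ(25) · Id(450/25) = 0 · 18 = 0
  d = 30: μ(30) · Id(450/30) = -1 · 15 = -15
  d = 45: μ(45) · Id(450/45) = 0 · 10 = 0
  d = 50: μ(50) · Id(450/50) = 0 · 9 = 0
  d = 75: μ(75) · Id(450/75) = 0 · 6 = 0
  d = 90: μ(90) · Id(450/90) = 0 · 5 = 0
  d = 150: μ(150) · Id(450/150) = 0 · 3 = 0
  d = 225: μ(225) · Id(450/225) = 0 · 2 = 0
  d = 450: μ(450) · Id(450/450) = 0 · 1 = 0
Summing: (μ * Id)(450) = 450 + -225 + -150 + -90 + 75 + 0 + 45 + 30 + 0 + 0 + -15 + 0 + 0 + 0 + 0 + 0 + 0 + 0 = 120.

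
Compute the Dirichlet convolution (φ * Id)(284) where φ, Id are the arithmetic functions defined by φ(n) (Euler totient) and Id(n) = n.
(φ * Id)(284) = 1128

Divisors of 284: [1, 2, 4, 71, 142, 284]. For each d | 284:
  d = 1: φ(1) · Id(284/1) = 1 · 284 = 284
  d = 2: φ(2) · Id(284/2) = 1 · 142 = 142
  d = 4: φ(4) · Id(284/4) = 2 · 71 = 142
  d = 71: φ(71) · Id(284/71) = 70 · 4 = 280
  d = 142: φ(142) · Id(284/142) = 70 · 2 = 140
  d = 284: φ(284) · Id(284/284) = 140 · 1 = 140
Summing: (φ * Id)(284) = 284 + 142 + 142 + 280 + 140 + 140 = 1128.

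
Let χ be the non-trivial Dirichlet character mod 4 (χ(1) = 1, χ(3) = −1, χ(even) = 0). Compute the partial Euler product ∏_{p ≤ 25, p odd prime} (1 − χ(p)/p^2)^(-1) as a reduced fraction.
∏ = 7900068038863/8628726988800

The odd primes p ≤ 25 are [3, 5, 7, 11, 13, 17, 19, 23]. For each, χ(p) = 1 if p ≡ 1 mod 4, χ(p) = −1 if p ≡ 3 mod 4. Taking (1 − χ(p)/p^2)^(-1) = p^2/(p^2 − χ(p)): (1 − (-1)/3^2)^(-1) · (1 − (1)/5^2)^(-1) · (1 − (-1)/7^2)^(-1) · (1 − (-1)/11^2)^(-1) · (1 − (1)/13^2)^(-1) · (1 − (1)/17^2)^(-1) · (1 − (-1)/19^2)^(-1) · (1 − (-1)/23^2)^(-1) = 7900068038863/8628726988800.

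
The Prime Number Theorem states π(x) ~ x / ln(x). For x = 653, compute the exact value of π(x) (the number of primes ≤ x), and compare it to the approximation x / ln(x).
π(653) = 119;  x/ln(x) ≈ 100.75;  relative error ≈ 15.34%.

Directly count primes up to 653: π(653) = 119. The PNT approximation gives 653/ln(653) ≈ 653/6.48158 ≈ 100.75. Relative error (π(x) − x/ln(x)) / π(x) ≈ 15.34%; the approximation is known to undercount slightly (Li(x) is a better estimate).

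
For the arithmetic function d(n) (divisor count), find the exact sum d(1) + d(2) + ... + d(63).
Σ_{n ≤ 63} d(n) = 273

Compute d(n) for each 1 ≤ n ≤ 63: d(1) = 1, d(2) = 2, d(3) = 2, d(4) = 3, d(5) = 2, d(6) = 4, d(7) = 2, d(8) = 4, d(9) = 3, d(10) = 4, d(11) = 2, d(12) = 6, d(13) = 2, d(14) = 4, d(15) = 4, d(16) = 5, d(17) = 2, d(18) = 6, d(19) = 2, d(20) = 6, d(21) = 4, d(22) = 4, d(23) = 2, d(24) = 8, d(25) = 3, d(26) = 4, d(27) = 4, d(28) = 6, d(29) = 2, d(30) = 8, d(31) = 2, d(32) = 6, d(33) = 4, d(34) = 4, d(35) = 4, d(36) = 9, d(37) = 2, d(38) = 4, d(39) = 4, d(40) = 8, d(41) = 2, d(42) = 8, d(43) = 2, d(44) = 6, d(45) = 6, d(46) = 4, d(47) = 2, d(48) = 10, d(49) = 3, d(50) = 6, d(51) = 4, d(52) = 6, d(53) = 2, d(54) = 8, d(55) = 4, d(56) = 8, d(57) = 4, d(58) = 4, d(59) = 2, d(60) = 12, d(61) = 2, d(62) = 4, d(63) = 6. Summing all 63 values: 273. (Dirichlet's divisor formula: Σ_{n ≤ x} d(n) = x ln(x) + (2γ − 1) x + O(√x). For x = 63, the asymptotic estimate is ≈ 270.75.)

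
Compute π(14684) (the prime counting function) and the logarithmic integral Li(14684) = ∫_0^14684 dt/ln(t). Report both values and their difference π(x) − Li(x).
π(14684) = 1719;  Li(14684) ≈ 1743.73;  π(x) − Li(x) ≈ -24.73.

Direct count of primes ≤ 14684 gives π(14684) = 1719. Numerical evaluation of the logarithmic integral gives Li(14684) ≈ 1743.73. The difference π(x) − Li(x) ≈ -24.73 is typically negative for small/moderate x (Li(x) overestimates), though Littlewood's theorem shows this sign changes infinitely often.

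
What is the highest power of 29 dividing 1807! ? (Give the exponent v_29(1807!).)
v_29(1807!) = 64

Legendre's formula: v_p(n!) = Σ_{k ≥ 1} ⌊n / p^k⌋. For p = 29, n = 1807, the terms are:
  ⌊1807/29^1⌋ = ⌊1807/29⌋ = 62
  ⌊1807/29^2⌋ = ⌊1807/841⌋ = 2
(the next term ⌊1807/29^3⌋ = 0, terminating the sum). Summing: v_29(1807!) = 62 + 2 = 64.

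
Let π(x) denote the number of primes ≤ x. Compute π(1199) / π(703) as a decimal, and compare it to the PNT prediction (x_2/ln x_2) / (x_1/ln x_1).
π(1199)/π(703) = 196/126 ≈ 1.5556;  PNT prediction ≈ 1.5771.

π(703) = 126 and π(1199) = 196, so π(1199)/π(703) ≈ 1.5556. The PNT-predicted ratio is (1199/ln(1199)) / (703/ln(703)) ≈ 1.5771. The two agree to within a few percent, as expected.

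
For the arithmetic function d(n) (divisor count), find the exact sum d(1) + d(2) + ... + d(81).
Σ_{n ≤ 81} d(n) = 373

Compute d(n) for each 1 ≤ n ≤ 81: d(1) = 1, d(2) = 2, d(3) = 2, d(4) = 3, d(5) = 2, d(6) = 4, d(7) = 2, d(8) = 4, d(9) = 3, d(10) = 4, d(11) = 2, d(12) = 6, d(13) = 2, d(14) = 4, d(15) = 4, d(16) = 5, d(17) = 2, d(18) = 6, d(19) = 2, d(20) = 6, d(21) = 4, d(22) = 4, d(23) = 2, d(24) = 8, d(25) = 3, d(26) = 4, d(27) = 4, d(28) = 6, d(29) = 2, d(30) = 8, d(31) = 2, d(32) = 6, d(33) = 4, d(34) = 4, d(35) = 4, d(36) = 9, d(37) = 2, d(38) = 4, d(39) = 4, d(40) = 8, d(41) = 2, d(42) = 8, d(43) = 2, d(44) = 6, d(45) = 6, d(46) = 4, d(47) = 2, d(48) = 10, d(49) = 3, d(50) = 6, d(51) = 4, d(52) = 6, d(53) = 2, d(54) = 8, d(55) = 4, d(56) = 8, d(57) = 4, d(58) = 4, d(59) = 2, d(60) = 12, d(61) = 2, d(62) = 4, d(63) = 6, d(64) = 7, d(65) = 4, d(66) = 8, d(67) = 2, d(68) = 6, d(69) = 4, d(70) = 8, d(71) = 2, d(72) = 12, d(73) = 2, d(74) = 4, d(75) = 6, d(76) = 6, d(77) = 4, d(78) = 8, d(79) = 2, d(80) = 10, d(81) = 5. Summing all 81 values: 373. (Dirichlet's divisor formula: Σ_{n ≤ x} d(n) = x ln(x) + (2γ − 1) x + O(√x). For x = 81, the asymptotic estimate is ≈ 368.46.)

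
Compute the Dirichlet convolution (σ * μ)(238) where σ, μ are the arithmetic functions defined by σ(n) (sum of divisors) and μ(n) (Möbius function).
(σ * μ)(238) = 238

Divisors of 238: [1, 2, 7, 14, 17, 34, 119, 238]. For each d | 238:
  d = 1: σ(1) · μ(238/1) = 1 · -1 = -1
  d = 2: σ(2) · μ(238/2) = 3 · 1 = 3
  d = 7: σ(7) · μ(238/7) = 8 · 1 = 8
  d = 14: σ(14) · μ(238/14) = 24 · -1 = -24
  d = 17: σ(17) · μ(238/17) = 18 · 1 = 18
  d = 34: σ(34) · μ(238/34) = 54 · -1 = -54
  d = 119: σ(119) · μ(238/119) = 144 · -1 = -144
  d = 238: σ(238) · μ(238/238) = 432 · 1 = 432
Summing: (σ * μ)(238) = -1 + 3 + 8 + -24 + 18 + -54 + -144 + 432 = 238.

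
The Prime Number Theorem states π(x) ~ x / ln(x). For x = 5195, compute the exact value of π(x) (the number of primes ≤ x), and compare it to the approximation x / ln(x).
π(5195) = 691;  x/ln(x) ≈ 607.22;  relative error ≈ 12.13%.

Directly count primes up to 5195: π(5195) = 691. The PNT approximation gives 5195/ln(5195) ≈ 5195/8.55545 ≈ 607.22. Relative error (π(x) − x/ln(x)) / π(x) ≈ 12.13%; the approximation is known to undercount slightly (Li(x) is a better estimate).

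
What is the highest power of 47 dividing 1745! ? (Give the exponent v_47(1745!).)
v_47(1745!) = 37

Legendre's formula: v_p(n!) = Σ_{k ≥ 1} ⌊n / p^k⌋. For p = 47, n = 1745, the terms are:
  ⌊1745/47^1⌋ = ⌊1745/47⌋ = 37
(the next term ⌊1745/47^2⌋ = 0, terminating the sum). Summing: v_47(1745!) = 37 = 37.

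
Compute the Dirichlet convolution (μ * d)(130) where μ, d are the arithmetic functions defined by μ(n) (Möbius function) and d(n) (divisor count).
(μ * d)(130) = 1

Divisors of 130: [1, 2, 5, 10, 13, 26, 65, 130]. For each d | 130:
  d = 1: μ(1) · d(130/1) = 1 · 8 = 8
  d = 2: μ(2) · d(130/2) = -1 · 4 = -4
  d = 5: μ(5) · d(130/5) = -1 · 4 = -4
  d = 10: μ(10) · d(130/10) = 1 · 2 = 2
  d = 13: μ(13) · d(130/13) = -1 · 4 = -4
  d = 26: μ(26) · d(130/26) = 1 · 2 = 2
  d = 65: μ(65) · d(130/65) = 1 · 2 = 2
  d = 130: μ(130) · d(130/130) = -1 · 1 = -1
Summing: (μ * d)(130) = 8 + -4 + -4 + 2 + -4 + 2 + 2 + -1 = 1.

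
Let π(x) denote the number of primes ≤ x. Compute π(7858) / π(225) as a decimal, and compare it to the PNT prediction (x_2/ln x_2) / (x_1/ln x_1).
π(7858)/π(225) = 992/48 ≈ 20.6667;  PNT prediction ≈ 21.0891.

π(225) = 48 and π(7858) = 992, so π(7858)/π(225) ≈ 20.6667. The PNT-predicted ratio is (7858/ln(7858)) / (225/ln(225)) ≈ 21.0891. The two agree to within a few percent, as expected.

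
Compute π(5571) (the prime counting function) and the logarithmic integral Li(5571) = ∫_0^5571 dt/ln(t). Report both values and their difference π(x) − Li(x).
π(5571) = 735;  Li(5571) ≈ 750.89;  π(x) − Li(x) ≈ -15.89.

Direct count of primes ≤ 5571 gives π(5571) = 735. Numerical evaluation of the logarithmic integral gives Li(5571) ≈ 750.89. The difference π(x) − Li(x) ≈ -15.89 is typically negative for small/moderate x (Li(x) overestimates), though Littlewood's theorem shows this sign changes infinitely often.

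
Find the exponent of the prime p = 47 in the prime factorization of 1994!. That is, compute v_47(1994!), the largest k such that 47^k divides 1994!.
v_47(1994!) = 42

Legendre's formula: v_p(n!) = Σ_{k ≥ 1} ⌊n / p^k⌋. For p = 47, n = 1994, the terms are:
  ⌊1994/47^1⌋ = ⌊1994/47⌋ = 42
(the next term ⌊1994/47^2⌋ = 0, terminating the sum). Summing: v_47(1994!) = 42 = 42.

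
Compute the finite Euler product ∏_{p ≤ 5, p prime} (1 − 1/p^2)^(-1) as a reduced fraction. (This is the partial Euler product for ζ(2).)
∏ = 25/16

The primes p ≤ 5 are [2, 3, 5]. For each prime, (1 − 1/p^2)^(-1) = p^2 / (p^2 − 1). The product is (1 − 1/2^2)^(-1), (1 − 1/3^2)^(-1), (1 − 1/5^2)^(-1) = ∏ p^2 / (p^2 − 1) = 25/16.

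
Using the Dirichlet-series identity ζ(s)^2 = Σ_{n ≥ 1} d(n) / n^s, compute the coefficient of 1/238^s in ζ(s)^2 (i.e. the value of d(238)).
d(238) = 8

ζ(s)^2 = (Σ 1/m^s)(Σ 1/k^s). The coefficient of 1/n^s in the product is the number of ordered pairs (m, k) with mk = n, which equals d(n). For n = 238, divisors are [1, 2, 7, 14, 17, 34, 119, 238], so d(238) = 8.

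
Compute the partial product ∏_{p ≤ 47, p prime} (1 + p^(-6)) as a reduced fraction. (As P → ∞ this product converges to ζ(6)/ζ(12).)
∏ = 862155056480201047883460386910418315829132841121015872043175453729006428800800000/847666095717512475523225986389496867701830685289319692004055511811488189213173229

The primes p ≤ 47 are [2, 3, 5, 7, 11, 13, 17, 19, 23, 29, 31, 37, 41, 43, 47]. For each, (1 + 1/p^6) = (p^6 + 1)/p^6. Multiplying these fractions over p ∈ [2, 3, 5, 7, 11, 13, 17, 19, 23, 29, 31, 37, 41, 43, 47] gives 862155056480201047883460386910418315829132841121015872043175453729006428800800000/847666095717512475523225986389496867701830685289319692004055511811488189213173229. (In the limit P → ∞ this tends to ζ(6)/ζ(12).)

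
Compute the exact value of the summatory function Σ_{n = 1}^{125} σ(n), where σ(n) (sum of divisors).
Σ_{n ≤ 125} σ(n) = 12840

Compute σ(n) for each 1 ≤ n ≤ 125: σ(1) = 1, σ(2) = 3, σ(3) = 4, σ(4) = 7, σ(5) = 6, σ(6) = 12, σ(7) = 8, σ(8) = 15, σ(9) = 13, σ(10) = 18, σ(11) = 12, σ(12) = 28, σ(13) = 14, σ(14) = 24, σ(15) = 24, σ(16) = 31, σ(17) = 18, σ(18) = 39, σ(19) = 20, σ(20) = 42, σ(21) = 32, σ(22) = 36, σ(23) = 24, σ(24) = 60, σ(25) = 31, σ(26) = 42, σ(27) = 40, σ(28) = 56, σ(29) = 30, σ(30) = 72, σ(31) = 32, σ(32) = 63, σ(33) = 48, σ(34) = 54, σ(35) = 48, σ(36) = 91, σ(37) = 38, σ(38) = 60, σ(39) = 56, σ(40) = 90, σ(41) = 42, σ(42) = 96, σ(43) = 44, σ(44) = 84, σ(45) = 78, σ(46) = 72, σ(47) = 48, σ(48) = 124, σ(49) = 57, σ(50) = 93, σ(51) = 72, σ(52) = 98, σ(53) = 54, σ(54) = 120, σ(55) = 72, σ(56) = 120, σ(57) = 80, σ(58) = 90, σ(59) = 60, σ(60) = 168, σ(61) = 62, σ(62) = 96, σ(63) = 104, σ(64) = 127, σ(65) = 84, σ(66) = 144, σ(67) = 68, σ(68) = 126, σ(69) = 96, σ(70) = 144, σ(71) = 72, σ(72) = 195, σ(73) = 74, σ(74) = 114, σ(75) = 124, σ(76) = 140, σ(77) = 96, σ(78) = 168, σ(79) = 80, σ(80) = 186, σ(81) = 121, σ(82) = 126, σ(83) = 84, σ(84) = 224, σ(85) = 108, σ(86) = 132, σ(87) = 120, σ(88) = 180, σ(89) = 90, σ(90) = 234, σ(91) = 112, σ(92) = 168, σ(93) = 128, σ(94) = 144, σ(95) = 120, σ(96) = 252, σ(97) = 98, σ(98) = 171, σ(99) = 156, σ(100) = 217, σ(101) = 102, σ(102) = 216, σ(103) = 104, σ(104) = 210, σ(105) = 192, σ(106) = 162, σ(107) = 108, σ(108) = 280, σ(109) = 110, σ(110) = 216, σ(111) = 152, σ(112) = 248, σ(113) = 114, σ(114) = 240, σ(115) = 144, σ(116) = 210, σ(117) = 182, σ(118) = 180, σ(119) = 144, σ(120) = 360, σ(121) = 133, σ(122) = 186, σ(123) = 168, σ(124) = 224, σ(125) = 156. Summing all 125 values: 12840. (Average order: Σ_{n ≤ x} σ(n) ~ (π²/12) x². For x = 125, (π²/12)·125² ≈ 12851.05.)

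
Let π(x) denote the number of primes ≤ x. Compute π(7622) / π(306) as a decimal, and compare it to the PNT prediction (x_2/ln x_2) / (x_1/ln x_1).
π(7622)/π(306) = 968/62 ≈ 15.6129;  PNT prediction ≈ 15.9491.

π(306) = 62 and π(7622) = 968, so π(7622)/π(306) ≈ 15.6129. The PNT-predicted ratio is (7622/ln(7622)) / (306/ln(306)) ≈ 15.9491. The two agree to within a few percent, as expected.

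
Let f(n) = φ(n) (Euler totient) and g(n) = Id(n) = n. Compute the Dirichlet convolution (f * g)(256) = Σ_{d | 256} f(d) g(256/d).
(φ * Id)(256) = 1280

Divisors of 256: [1, 2, 4, 8, 16, 32, 64, 128, 256]. For each d | 256:
  d = 1: φ(1) · Id(256/1) = 1 · 256 = 256
  d = 2: φ(2) · Id(256/2) = 1 · 128 = 128
  d = 4: φ(4) · Id(256/4) = 2 · 64 = 128
  d = 8: φ(8) · Id(256/8) = 4 · 32 = 128
  d = 16: φ(16) · Id(256/16) = 8 · 16 = 128
  d = 32: φ(32) · Id(256/32) = 16 · 8 = 128
  d = 64: φ(64) · Id(256/64) = 32 · 4 = 128
  d = 128: φ(128) · Id(256/128) = 64 · 2 = 128
  d = 256: φ(256) · Id(256/256) = 128 · 1 = 128
Summing: (φ * Id)(256) = 256 + 128 + 128 + 128 + 128 + 128 + 128 + 128 + 128 = 1280.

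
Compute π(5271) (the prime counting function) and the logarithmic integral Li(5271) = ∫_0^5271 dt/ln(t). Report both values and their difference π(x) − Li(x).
π(5271) = 698;  Li(5271) ≈ 716.00;  π(x) − Li(x) ≈ -18.00.

Direct count of primes ≤ 5271 gives π(5271) = 698. Numerical evaluation of the logarithmic integral gives Li(5271) ≈ 716.00. The difference π(x) − Li(x) ≈ -18.00 is typically negative for small/moderate x (Li(x) overestimates), though Littlewood's theorem shows this sign changes infinitely often.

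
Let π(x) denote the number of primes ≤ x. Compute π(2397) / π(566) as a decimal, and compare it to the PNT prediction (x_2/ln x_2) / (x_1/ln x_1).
π(2397)/π(566) = 356/103 ≈ 3.4563;  PNT prediction ≈ 3.4495.

π(566) = 103 and π(2397) = 356, so π(2397)/π(566) ≈ 3.4563. The PNT-predicted ratio is (2397/ln(2397)) / (566/ln(566)) ≈ 3.4495. The two agree to within a few percent, as expected.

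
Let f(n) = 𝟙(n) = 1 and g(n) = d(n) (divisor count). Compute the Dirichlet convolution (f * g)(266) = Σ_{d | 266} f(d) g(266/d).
(𝟙 * d)(266) = 27

Divisors of 266: [1, 2, 7, 14, 19, 38, 133, 266]. For each d | 266:
  d = 1: 𝟙(1) · d(266/1) = 1 · 8 = 8
  d = 2: 𝟙(2) · d(266/2) = 1 · 4 = 4
  d = 7: 𝟙(7) · d(266/7) = 1 · 4 = 4
  d = 14: 𝟙(14) · d(266/14) = 1 · 2 = 2
  d = 19: 𝟙(19) · d(266/19) = 1 · 4 = 4
  d = 38: 𝟙(38) · d(266/38) = 1 · 2 = 2
  d = 133: 𝟙(133) · d(266/133) = 1 · 2 = 2
  d = 266: 𝟙(266) · d(266/266) = 1 · 1 = 1
Summing: (𝟙 * d)(266) = 8 + 4 + 4 + 2 + 4 + 2 + 2 + 1 = 27.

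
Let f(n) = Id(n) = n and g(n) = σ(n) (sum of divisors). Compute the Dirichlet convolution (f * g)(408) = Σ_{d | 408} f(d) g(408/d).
(Id * σ)(408) = 12005

Divisors of 408: [1, 2, 3, 4, 6, 8, 12, 17, 24, 34, 51, 68, 102, 136, 204, 408]. For each d | 408:
  d = 1: Id(1) · σ(408/1) = 1 · 1080 = 1080
  d = 2: Id(2) · σ(408/2) = 2 · 504 = 1008
  d = 3: Id(3) · σ(408/3) = 3 · 270 = 810
  d = 4: Id(4) · σ(408/4) = 4 · 216 = 864
  d = 6: Id(6) · σ(408/6) = 6 · 126 = 756
  d = 8: Id(8) · σ(408/8) = 8 · 72 = 576
  d = 12: Id(12) · σ(408/12) = 12 · 54 = 648
  d = 17: Id(17) · σ(408/17) = 17 · 60 = 1020
  d = 24: Id(24) · σ(408/24) = 24 · 18 = 432
  d = 34: Id(34) · σ(408/34) = 34 · 28 = 952
  d = 51: Id(51) · σ(408/51) = 51 · 15 = 765
  d = 68: Id(68) · σ(408/68) = 68 · 12 = 816
  d = 102: Id(102) · σ(408/102) = 102 · 7 = 714
  d = 136: Id(136) · σ(408/136) = 136 · 4 = 544
  d = 204: Id(204) · σ(408/204) = 204 · 3 = 612
  d = 408: Id(408) · σ(408/408) = 408 · 1 = 408
Summing: (Id * σ)(408) = 1080 + 1008 + 810 + 864 + 756 + 576 + 648 + 1020 + 432 + 952 + 765 + 816 + 714 + 544 + 612 + 408 = 12005.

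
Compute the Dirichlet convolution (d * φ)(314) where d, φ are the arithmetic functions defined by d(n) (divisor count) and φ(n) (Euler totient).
(d * φ)(314) = 474

Divisors of 314: [1, 2, 157, 314]. For each d | 314:
  d = 1: d(1) · φ(314/1) = 1 · 156 = 156
  d = 2: d(2) · φ(314/2) = 2 · 156 = 312
  d = 157: d(157) · φ(314/157) = 2 · 1 = 2
  d = 314: d(314) · φ(314/314) = 4 · 1 = 4
Summing: (d * φ)(314) = 156 + 312 + 2 + 4 = 474.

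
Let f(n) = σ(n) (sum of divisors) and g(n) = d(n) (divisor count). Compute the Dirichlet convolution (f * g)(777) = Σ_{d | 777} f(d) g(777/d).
(σ * d)(777) = 2400

Divisors of 777: [1, 3, 7, 21, 37, 111, 259, 777]. For each d | 777:
  d = 1: σ(1) · d(777/1) = 1 · 8 = 8
  d = 3: σ(3) · d(777/3) = 4 · 4 = 16
  d = 7: σ(7) · d(777/7) = 8 · 4 = 32
  d = 21: σ(21) · d(777/21) = 32 · 2 = 64
  d = 37: σ(37) · d(777/37) = 38 · 4 = 152
  d = 111: σ(111) · d(777/111) = 152 · 2 = 304
  d = 259: σ(259) · d(777/259) = 304 · 2 = 608
  d = 777: σ(777) · d(777/777) = 1216 · 1 = 1216
Summing: (σ * d)(777) = 8 + 16 + 32 + 64 + 152 + 304 + 608 + 1216 = 2400.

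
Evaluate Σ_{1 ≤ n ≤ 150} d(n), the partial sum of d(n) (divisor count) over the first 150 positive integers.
Σ_{n ≤ 150} d(n) = 780

Compute d(n) for each 1 ≤ n ≤ 150: d(1) = 1, d(2) = 2, d(3) = 2, d(4) = 3, d(5) = 2, d(6) = 4, d(7) = 2, d(8) = 4, d(9) = 3, d(10) = 4, d(11) = 2, d(12) = 6, d(13) = 2, d(14) = 4, d(15) = 4, d(16) = 5, d(17) = 2, d(18) = 6, d(19) = 2, d(20) = 6, d(21) = 4, d(22) = 4, d(23) = 2, d(24) = 8, d(25) = 3, d(26) = 4, d(27) = 4, d(28) = 6, d(29) = 2, d(30) = 8, d(31) = 2, d(32) = 6, d(33) = 4, d(34) = 4, d(35) = 4, d(36) = 9, d(37) = 2, d(38) = 4, d(39) = 4, d(40) = 8, d(41) = 2, d(42) = 8, d(43) = 2, d(44) = 6, d(45) = 6, d(46) = 4, d(47) = 2, d(48) = 10, d(49) = 3, d(50) = 6, d(51) = 4, d(52) = 6, d(53) = 2, d(54) = 8, d(55) = 4, d(56) = 8, d(57) = 4, d(58) = 4, d(59) = 2, d(60) = 12, d(61) = 2, d(62) = 4, d(63) = 6, d(64) = 7, d(65) = 4, d(66) = 8, d(67) = 2, d(68) = 6, d(69) = 4, d(70) = 8, d(71) = 2, d(72) = 12, d(73) = 2, d(74) = 4, d(75) = 6, d(76) = 6, d(77) = 4, d(78) = 8, d(79) = 2, d(80) = 10, d(81) = 5, d(82) = 4, d(83) = 2, d(84) = 12, d(85) = 4, d(86) = 4, d(87) = 4, d(88) = 8, d(89) = 2, d(90) = 12, d(91) = 4, d(92) = 6, d(93) = 4, d(94) = 4, d(95) = 4, d(96) = 12, d(97) = 2, d(98) = 6, d(99) = 6, d(100) = 9, d(101) = 2, d(102) = 8, d(103) = 2, d(104) = 8, d(105) = 8, d(106) = 4, d(107) = 2, d(108) = 12, d(109) = 2, d(110) = 8, d(111) = 4, d(112) = 10, d(113) = 2, d(114) = 8, d(115) = 4, d(116) = 6, d(117) = 6, d(118) = 4, d(119) = 4, d(120) = 16, d(121) = 3, d(122) = 4, d(123) = 4, d(124) = 6, d(125) = 4, d(126) = 12, d(127) = 2, d(128) = 8, d(129) = 4, d(130) = 8, d(131) = 2, d(132) = 12, d(133) = 4, d(134) = 4, d(135) = 8, d(136) = 8, d(137) = 2, d(138) = 8, d(139) = 2, d(140) = 12, d(141) = 4, d(142) = 4, d(143) = 4, d(144) = 15, d(145) = 4, d(146) = 4, d(147) = 6, d(148) = 6, d(149) = 2, d(150) = 12. Summing all 150 values: 780. (Dirichlet's divisor formula: Σ_{n ≤ x} d(n) = x ln(x) + (2γ − 1) x + O(√x). For x = 150, the asymptotic estimate is ≈ 774.76.)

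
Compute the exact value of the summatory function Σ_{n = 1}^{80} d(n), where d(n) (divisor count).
Σ_{n ≤ 80} d(n) = 368

Compute d(n) for each 1 ≤ n ≤ 80: d(1) = 1, d(2) = 2, d(3) = 2, d(4) = 3, d(5) = 2, d(6) = 4, d(7) = 2, d(8) = 4, d(9) = 3, d(10) = 4, d(11) = 2, d(12) = 6, d(13) = 2, d(14) = 4, d(15) = 4, d(16) = 5, d(17) = 2, d(18) = 6, d(19) = 2, d(20) = 6, d(21) = 4, d(22) = 4, d(23) = 2, d(24) = 8, d(25) = 3, d(26) = 4, d(27) = 4, d(28) = 6, d(29) = 2, d(30) = 8, d(31) = 2, d(32) = 6, d(33) = 4, d(34) = 4, d(35) = 4, d(36) = 9, d(37) = 2, d(38) = 4, d(39) = 4, d(40) = 8, d(41) = 2, d(42) = 8, d(43) = 2, d(44) = 6, d(45) = 6, d(46) = 4, d(47) = 2, d(48) = 10, d(49) = 3, d(50) = 6, d(51) = 4, d(52) = 6, d(53) = 2, d(54) = 8, d(55) = 4, d(56) = 8, d(57) = 4, d(58) = 4, d(59) = 2, d(60) = 12, d(61) = 2, d(62) = 4, d(63) = 6, d(64) = 7, d(65) = 4, d(66) = 8, d(67) = 2, d(68) = 6, d(69) = 4, d(70) = 8, d(71) = 2, d(72) = 12, d(73) = 2, d(74) = 4, d(75) = 6, d(76) = 6, d(77) = 4, d(78) = 8, d(79) = 2, d(80) = 10. Summing all 80 values: 368. (Dirichlet's divisor formula: Σ_{n ≤ x} d(n) = x ln(x) + (2γ − 1) x + O(√x). For x = 80, the asymptotic estimate is ≈ 362.92.)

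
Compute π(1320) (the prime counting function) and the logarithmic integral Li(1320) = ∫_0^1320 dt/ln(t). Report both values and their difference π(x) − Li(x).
π(1320) = 215;  Li(1320) ≈ 222.99;  π(x) − Li(x) ≈ -7.99.

Direct count of primes ≤ 1320 gives π(1320) = 215. Numerical evaluation of the logarithmic integral gives Li(1320) ≈ 222.99. The difference π(x) − Li(x) ≈ -7.99 is typically negative for small/moderate x (Li(x) overestimates), though Littlewood's theorem shows this sign changes infinitely often.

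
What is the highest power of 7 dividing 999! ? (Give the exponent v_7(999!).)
v_7(999!) = 164

Legendre's formula: v_p(n!) = Σ_{k ≥ 1} ⌊n / p^k⌋. For p = 7, n = 999, the terms are:
  ⌊999/7^1⌋ = ⌊999/7⌋ = 142
  ⌊999/7^2⌋ = ⌊999/49⌋ = 20
  ⌊999/7^3⌋ = ⌊999/343⌋ = 2
(the next term ⌊999/7^4⌋ = 0, terminating the sum). Summing: v_7(999!) = 142 + 20 + 2 = 164.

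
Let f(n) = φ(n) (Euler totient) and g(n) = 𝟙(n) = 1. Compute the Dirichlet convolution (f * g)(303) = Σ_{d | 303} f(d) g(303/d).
(φ * 𝟙)(303) = 303

Divisors of 303: [1, 3, 101, 303]. For each d | 303:
  d = 1: φ(1) · 𝟙(303/1) = 1 · 1 = 1
  d = 3: φ(3) · 𝟙(303/3) = 2 · 1 = 2
  d = 101: φ(101) · 𝟙(303/101) = 100 · 1 = 100
  d = 303: φ(303) · 𝟙(303/303) = 200 · 1 = 200
Summing: (φ * 𝟙)(303) = 1 + 2 + 100 + 200 = 303.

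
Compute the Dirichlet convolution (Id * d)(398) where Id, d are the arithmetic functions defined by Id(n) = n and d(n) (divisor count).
(Id * d)(398) = 804

Divisors of 398: [1, 2, 199, 398]. For each d | 398:
  d = 1: Id(1) · d(398/1) = 1 · 4 = 4
  d = 2: Id(2) · d(398/2) = 2 · 2 = 4
  d = 199: Id(199) · d(398/199) = 199 · 2 = 398
  d = 398: Id(398) · d(398/398) = 398 · 1 = 398
Summing: (Id * d)(398) = 4 + 4 + 398 + 398 = 804.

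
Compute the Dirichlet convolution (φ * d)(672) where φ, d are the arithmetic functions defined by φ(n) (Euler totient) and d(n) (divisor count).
(φ * d)(672) = 2016

Divisors of 672: [1, 2, 3, 4, 6, 7, 8, 12, 14, 16, 21, 24, 28, 32, 42, 48, 56, 84, 96, 112, 168, 224, 336, 672]. For each d | 672:
  d = 1: φ(1) · d(672/1) = 1 · 24 = 24
  d = 2: φ(2) · d(672/2) = 1 · 20 = 20
  d = 3: φ(3) · d(672/3) = 2 · 12 = 24
  d = 4: φ(4) · d(672/4) = 2 · 16 = 32
  d = 6: φ(6) · d(672/6) = 2 · 10 = 20
  d = 7: φ(7) · d(672/7) = 6 · 12 = 72
  d = 8: φ(8) · d(672/8) = 4 · 12 = 48
  d = 12: φ(12) · d(672/12) = 4 · 8 = 32
  d = 14: φ(14) · d(672/14) = 6 · 10 = 60
  d = 16: φ(16) · d(672/16) = 8 · 8 = 64
  d = 21: φ(21) · d(672/21) = 12 · 6 = 72
  d = 24: φ(24) · d(672/24) = 8 · 6 = 48
  d = 28: φ(28) · d(672/28) = 12 · 8 = 96
  d = 32: φ(32) · d(672/32) = 16 · 4 = 64
  d = 42: φ(42) · d(672/42) = 12 · 5 = 60
  d = 48: φ(48) · d(672/48) = 16 · 4 = 64
  d = 56: φ(56) · d(672/56) = 24 · 6 = 144
  d = 84: φ(84) · d(672/84) = 24 · 4 = 96
  d = 96: φ(96) · d(672/96) = 32 · 2 = 64
  d = 112: φ(112) · d(672/112) = 48 · 4 = 192
  d = 168: φ(168) · d(672/168) = 48 · 3 = 144
  d = 224: φ(224) · d(672/224) = 96 · 2 = 192
  d = 336: φ(336) · d(672/336) = 96 · 2 = 192
  d = 672: φ(672) · d(672/672) = 192 · 1 = 192
Summing: (φ * d)(672) = 24 + 20 + 24 + 32 + 20 + 72 + 48 + 32 + 60 + 64 + 72 + 48 + 96 + 64 + 60 + 64 + 144 + 96 + 64 + 192 + 144 + 192 + 192 + 192 = 2016.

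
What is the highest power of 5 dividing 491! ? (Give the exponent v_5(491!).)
v_5(491!) = 120

Legendre's formula: v_p(n!) = Σ_{k ≥ 1} ⌊n / p^k⌋. For p = 5, n = 491, the terms are:
  ⌊491/5^1⌋ = ⌊491/5⌋ = 98
  ⌊491/5^2⌋ = ⌊491/25⌋ = 19
  ⌊491/5^3⌋ = ⌊491/125⌋ = 3
(the next term ⌊491/5^4⌋ = 0, terminating the sum). Summing: v_5(491!) = 98 + 19 + 3 = 120.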